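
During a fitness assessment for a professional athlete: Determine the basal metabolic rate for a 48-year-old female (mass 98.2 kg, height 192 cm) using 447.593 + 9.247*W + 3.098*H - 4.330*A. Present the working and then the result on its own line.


BMR = 447.593 + 9.247*98.2 + 3.098*192 - 4.330*48
= 1742.62 kcal/day

1742.62 kcal/day


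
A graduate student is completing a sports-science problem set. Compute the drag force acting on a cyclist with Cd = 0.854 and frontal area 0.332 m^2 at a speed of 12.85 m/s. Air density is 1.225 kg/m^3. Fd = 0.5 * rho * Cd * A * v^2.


Step 1: v^2 = 165.1225
Step 2: Fd = 0.5 * 1.225 * 0.854 * 0.332 * 165.1225
= 28.675 N

28.675 N


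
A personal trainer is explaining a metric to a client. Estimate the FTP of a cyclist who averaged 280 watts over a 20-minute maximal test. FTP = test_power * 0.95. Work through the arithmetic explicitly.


FTP = 280 * 0.95 = 266.0 W

266.0 W


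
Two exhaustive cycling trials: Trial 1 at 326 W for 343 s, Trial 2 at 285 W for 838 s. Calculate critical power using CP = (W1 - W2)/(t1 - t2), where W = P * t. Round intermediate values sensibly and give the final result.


W1 = 326 * 343 = 111818 J
W2 = 285 * 838 = 238830 J
CP = (111818 - 238830) / (343 - 838)
= -127012 / -495
= 256.59 W

256.59 W


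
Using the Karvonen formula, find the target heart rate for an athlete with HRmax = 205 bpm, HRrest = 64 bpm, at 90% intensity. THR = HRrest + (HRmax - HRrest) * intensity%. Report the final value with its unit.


HRR = 205 - 64 = 141
THR = 64 + 141 * 0.9
= 64 + 126.9
= 190.9 bpm

190.9 bpm


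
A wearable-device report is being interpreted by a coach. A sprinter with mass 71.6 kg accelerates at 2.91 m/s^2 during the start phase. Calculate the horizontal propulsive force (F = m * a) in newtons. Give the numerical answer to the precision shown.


F = m * a
= 71.6 * 2.91
= 208.36 N

208.36 N


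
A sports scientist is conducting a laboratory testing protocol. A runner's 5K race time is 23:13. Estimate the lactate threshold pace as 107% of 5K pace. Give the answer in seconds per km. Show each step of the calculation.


Total race time = 23*60 + 13 = 1393 seconds
5K pace = 1393 / 5 = 278.6 sec/km
LT pace = 278.6 * 1.07 = 298.1 sec/km

298.1 s/km


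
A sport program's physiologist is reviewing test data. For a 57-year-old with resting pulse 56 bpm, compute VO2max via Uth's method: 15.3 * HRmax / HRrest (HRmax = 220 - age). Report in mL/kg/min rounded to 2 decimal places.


Step 1: HRmax = 220 - 57 = 163 bpm
Step 2: Ratio = 163 / 56 = 2.9107
Step 3: VO2max = 15.3 * 2.9107 = 44.53 mL/kg/min

44.53 mL/kg/min


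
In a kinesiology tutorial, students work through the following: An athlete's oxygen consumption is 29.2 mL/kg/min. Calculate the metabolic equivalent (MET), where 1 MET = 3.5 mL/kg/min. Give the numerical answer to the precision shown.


MET = VO2 / 3.5
= 29.2 / 3.5
= 8.34 METs

8.34 METs


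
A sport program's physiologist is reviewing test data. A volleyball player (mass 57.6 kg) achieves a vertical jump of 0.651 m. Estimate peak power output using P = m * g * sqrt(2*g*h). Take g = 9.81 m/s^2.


2 * g * h = 2 * 9.81 * 0.651 = 12.77262
sqrt(12.77262) = 3.57388 m/s
P = 57.6 * 9.81 * 3.57388 = 2019.44 W

2019.44 W


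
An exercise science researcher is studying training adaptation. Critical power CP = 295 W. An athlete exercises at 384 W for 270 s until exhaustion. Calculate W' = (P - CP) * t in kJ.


P - CP = 384 - 295 = 89 W
W' = 89 * 270 = 24030 J
= 24030 / 1000 = 24.03 kJ

24.03 kJ


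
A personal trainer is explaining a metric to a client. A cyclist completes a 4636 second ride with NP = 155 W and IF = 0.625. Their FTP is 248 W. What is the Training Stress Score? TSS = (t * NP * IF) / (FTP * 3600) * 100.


t * NP * IF = 4636 * 155 * 0.625 = 449112.5
FTP * 3600 = 892800
TSS = (449112.5 / 892800) * 100 = 50.3

50.3 TSS


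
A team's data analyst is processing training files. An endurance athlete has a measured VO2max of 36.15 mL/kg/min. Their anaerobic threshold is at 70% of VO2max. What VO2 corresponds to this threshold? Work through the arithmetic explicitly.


Anaerobic threshold VO2 = VO2max * 70%
= 36.15 * 0.7
= 25.31 mL/kg/min

25.31 mL/kg/min


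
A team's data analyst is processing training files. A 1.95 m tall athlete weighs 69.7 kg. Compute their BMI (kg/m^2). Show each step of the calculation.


height^2 = 3.8025 m^2
BMI = 69.7 / 3.8025 = 18.33 kg/m^2

18.33 kg/m^2


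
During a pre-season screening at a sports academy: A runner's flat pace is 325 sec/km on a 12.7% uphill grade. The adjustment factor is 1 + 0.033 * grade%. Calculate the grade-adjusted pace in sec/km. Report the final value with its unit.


Factor = 1 + 0.033 * 12.7 = 1.4191
Adjusted pace = 325 * 1.4191
= 461.21 sec/km

461.21 s/km


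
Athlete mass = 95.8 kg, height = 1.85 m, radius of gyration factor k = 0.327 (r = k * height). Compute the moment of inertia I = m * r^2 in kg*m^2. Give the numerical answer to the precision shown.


r = k * height = 0.327 * 1.85 = 0.60495 m
r^2 = 0.60495^2 = 0.365965
I = 95.8 * 0.365965 = 35.059 kg*m^2

35.059 kg*m^2


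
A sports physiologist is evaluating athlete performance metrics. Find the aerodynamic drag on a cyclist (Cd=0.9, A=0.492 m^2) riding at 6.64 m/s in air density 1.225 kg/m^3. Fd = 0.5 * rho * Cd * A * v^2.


Fd = 0.5 * 1.225 * 0.9 * 0.492 * 6.64^2
= 0.5 * 1.225 * 0.9 * 0.492 * 44.0896
= 11.958 N

11.958 N


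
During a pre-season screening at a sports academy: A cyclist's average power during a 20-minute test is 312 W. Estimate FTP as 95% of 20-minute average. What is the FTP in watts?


FTP = 20-min power * 0.95
= 312 * 0.95
= 296.4 W

296.4 W


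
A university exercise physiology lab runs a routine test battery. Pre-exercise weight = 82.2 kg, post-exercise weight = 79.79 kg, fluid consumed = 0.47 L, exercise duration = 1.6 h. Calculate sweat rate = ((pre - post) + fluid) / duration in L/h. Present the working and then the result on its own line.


Weight loss = 82.2 - 79.79 = 2.41 kg (approx L)
Total sweat = 2.41 + 0.47 = 2.88 L
Sweat rate = 2.88 / 1.6 = 1.8 L/h

1.8 L/h


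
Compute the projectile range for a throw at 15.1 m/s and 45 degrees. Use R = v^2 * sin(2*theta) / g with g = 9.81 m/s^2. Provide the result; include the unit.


Two times the angle = 90 degrees
sin(90) = 1.0
R = 228.01 * 1.0 / 9.81 = 23.243 m

23.243 m


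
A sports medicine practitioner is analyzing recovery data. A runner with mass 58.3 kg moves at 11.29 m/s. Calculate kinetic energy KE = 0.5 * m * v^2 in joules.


v^2 = 11.29^2 = 127.4641
KE = 0.5 * 58.3 * 127.4641
= 3715.58 J

3715.58 J


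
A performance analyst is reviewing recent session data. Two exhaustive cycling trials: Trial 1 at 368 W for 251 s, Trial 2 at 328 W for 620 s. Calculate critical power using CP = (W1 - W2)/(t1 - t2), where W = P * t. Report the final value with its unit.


W1 = 368 * 251 = 92368 J
W2 = 328 * 620 = 203360 J
CP = (92368 - 203360) / (251 - 620)
= -110992 / -369
= 300.79 W

300.79 W


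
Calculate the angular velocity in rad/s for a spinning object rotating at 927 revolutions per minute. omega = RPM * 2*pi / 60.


omega = RPM * 2*pi / 60
= 927 * 6.28318531 / 60
= 97.075 rad/s

97.075 rad/s


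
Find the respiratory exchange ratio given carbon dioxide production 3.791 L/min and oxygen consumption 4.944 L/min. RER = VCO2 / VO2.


VCO2 = 3.791 L/min
VO2 = 4.944 L/min
RER = 3.791 / 4.944 = 0.7668

0.7668


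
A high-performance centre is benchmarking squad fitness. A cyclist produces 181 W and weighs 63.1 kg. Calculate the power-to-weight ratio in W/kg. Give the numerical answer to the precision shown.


P/W = power / mass
= 181 / 63.1
= 2.868 W/kg

2.868 W/kg


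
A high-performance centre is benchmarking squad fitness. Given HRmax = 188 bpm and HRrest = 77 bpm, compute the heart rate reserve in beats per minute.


Heart rate reserve = maximum HR minus resting HR
HRR = 188 - 77 = 111 bpm

111 bpm


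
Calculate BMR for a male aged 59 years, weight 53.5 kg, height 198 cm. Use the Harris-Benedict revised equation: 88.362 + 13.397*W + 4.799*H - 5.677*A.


Substituting values:
W term = 13.397 * 53.5 = 716.7395
H term = 4.799 * 198 = 950.202
A term = 5.677 * 59 = 334.943
BMR = 1420.36 kcal/day

1420.36 kcal/day


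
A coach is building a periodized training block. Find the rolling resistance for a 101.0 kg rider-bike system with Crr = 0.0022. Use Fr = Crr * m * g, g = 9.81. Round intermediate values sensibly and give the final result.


m * g = 101.0 * 9.81 = 990.81 N
Fr = 0.0022 * 990.81 = 2.18 N

2.18 N


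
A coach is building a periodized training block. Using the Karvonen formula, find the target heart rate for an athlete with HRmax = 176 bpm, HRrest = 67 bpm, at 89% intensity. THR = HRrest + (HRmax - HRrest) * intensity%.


HRR = 176 - 67 = 109
THR = 67 + 109 * 0.89
= 67 + 97.01
= 164.01 bpm

164.01 bpm


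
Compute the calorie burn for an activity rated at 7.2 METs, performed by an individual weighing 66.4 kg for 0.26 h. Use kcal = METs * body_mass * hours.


Product of METs and mass = 7.2 * 66.4 = 478.08
Total kcal = 478.08 * 0.26 = 124.3 kcal

124.3 kcal


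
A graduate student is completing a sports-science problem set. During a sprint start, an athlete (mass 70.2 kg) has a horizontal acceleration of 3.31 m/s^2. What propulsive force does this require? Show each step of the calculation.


Propulsive force = mass * acceleration
= 70.2 kg * 3.31 m/s^2
= 232.36 N

232.36 N


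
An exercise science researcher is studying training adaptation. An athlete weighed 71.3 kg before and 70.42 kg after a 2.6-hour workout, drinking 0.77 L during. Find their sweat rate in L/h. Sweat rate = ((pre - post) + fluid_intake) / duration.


Body mass change = 0.88 kg
Total sweat loss = 0.88 + 0.77 = 1.65 L
Rate = 1.65 / 2.6 = 0.635 L/h

0.635 L/h


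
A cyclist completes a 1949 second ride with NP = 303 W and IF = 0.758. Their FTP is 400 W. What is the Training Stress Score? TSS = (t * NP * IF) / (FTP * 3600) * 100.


t * NP * IF = 1949 * 303 * 0.758 = 447634.626
FTP * 3600 = 1440000
TSS = (447634.626 / 1440000) * 100 = 31.09

31.09 TSS


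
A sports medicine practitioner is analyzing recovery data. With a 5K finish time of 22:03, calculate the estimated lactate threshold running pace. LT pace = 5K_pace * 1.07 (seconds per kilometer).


Race duration = 1323 s for 5 km
Average pace = 1323 / 5 = 264.6 s/km
LT pace = 264.6 * 1.07
= 283.12 s/km

283.12 s/km


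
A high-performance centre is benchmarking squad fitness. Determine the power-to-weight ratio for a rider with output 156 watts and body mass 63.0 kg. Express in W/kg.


P/W = 156 / 63.0 = 2.476 W/kg

2.476 W/kg


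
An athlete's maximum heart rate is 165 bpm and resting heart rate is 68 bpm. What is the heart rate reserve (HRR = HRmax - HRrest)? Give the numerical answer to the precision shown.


HRR = HRmax - HRrest
= 165 - 68
= 97 bpm

97 bpm


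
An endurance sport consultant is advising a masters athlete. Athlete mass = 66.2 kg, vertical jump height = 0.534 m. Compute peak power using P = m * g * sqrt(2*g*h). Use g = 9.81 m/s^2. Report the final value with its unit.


sqrt(2 * 9.81 * 0.534) = sqrt(10.47708) = 3.236832 m/s
P = 66.2 * 9.81 * 3.236832
= 2102.07 W

2102.07 W


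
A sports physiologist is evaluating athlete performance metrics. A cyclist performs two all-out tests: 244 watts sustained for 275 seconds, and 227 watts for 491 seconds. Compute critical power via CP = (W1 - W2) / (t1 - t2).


W1 = P1 * t1 = 244 * 275 = 67100 J
W2 = P2 * t2 = 227 * 491 = 111457 J
CP = (67100 - 111457) / (275 - 491)
= 205.36 W

205.36 W


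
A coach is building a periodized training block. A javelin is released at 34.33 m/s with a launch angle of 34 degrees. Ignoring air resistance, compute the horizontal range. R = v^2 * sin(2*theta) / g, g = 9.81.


Launch speed squared = 1178.5489
sin(2 * 34 deg) = 0.927184
Range = 1178.5489 * 0.927184 / 9.81
= 111.39 m

111.39 m


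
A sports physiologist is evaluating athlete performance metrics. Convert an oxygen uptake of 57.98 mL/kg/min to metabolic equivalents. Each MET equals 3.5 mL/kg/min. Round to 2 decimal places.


One MET = 3.5 mL/kg/min
Number of METs = 57.98 / 3.5
= 16.57 METs

16.57 METs


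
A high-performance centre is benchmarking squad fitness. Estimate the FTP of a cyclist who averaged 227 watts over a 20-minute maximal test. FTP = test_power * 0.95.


FTP = 227 * 0.95 = 215.65 W

215.65 W


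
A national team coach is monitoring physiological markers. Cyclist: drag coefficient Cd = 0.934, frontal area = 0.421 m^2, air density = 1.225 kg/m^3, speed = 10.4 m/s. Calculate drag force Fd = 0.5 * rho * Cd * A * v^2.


v^2 = 10.4^2 = 108.16
Fd = 0.5 * 1.225 * 0.934 * 0.421 * 108.16
= 26.05 N

26.05 N


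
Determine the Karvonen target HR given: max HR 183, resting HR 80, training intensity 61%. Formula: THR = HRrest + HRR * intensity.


HRR = HRmax - HRrest = 183 - 80 = 103
THR = 80 + 103 * 0.61
= 142.83 bpm

142.83 bpm


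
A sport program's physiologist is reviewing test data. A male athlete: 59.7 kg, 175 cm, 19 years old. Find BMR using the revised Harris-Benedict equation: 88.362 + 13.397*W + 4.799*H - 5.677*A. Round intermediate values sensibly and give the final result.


Intercept = 88.362
Weight contribution = 13.397 * 59.7 = 799.8009
Height contribution = 4.799 * 175 = 839.825
Age contribution = 5.677 * 19 = 107.863
BMR = 88.362 + 799.8009 + 839.825 - 107.863
= 1620.12 kcal/day

1620.12 kcal/day


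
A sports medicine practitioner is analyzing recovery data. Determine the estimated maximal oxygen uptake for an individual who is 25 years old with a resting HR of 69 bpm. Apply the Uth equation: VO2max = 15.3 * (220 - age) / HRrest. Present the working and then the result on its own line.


HRmax = 220 - 25 = 195
VO2max = 15.3 * (195 / 69)
= 15.3 * 2.8261
= 43.24 mL/kg/min

43.24 mL/kg/min


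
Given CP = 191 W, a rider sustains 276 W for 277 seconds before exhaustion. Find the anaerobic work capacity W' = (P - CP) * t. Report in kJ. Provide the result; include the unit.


Excess power = 276 - 191 = 85 W
Work above CP = 85 * 277 = 23545 J
W' = 23.545 kJ

23.545 kJ


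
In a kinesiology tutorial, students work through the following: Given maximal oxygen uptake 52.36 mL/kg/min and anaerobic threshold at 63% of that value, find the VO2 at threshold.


Percentage as decimal = 0.63
VO2 at AT = 52.36 * 0.63 = 32.99 mL/kg/min

32.99 mL/kg/min


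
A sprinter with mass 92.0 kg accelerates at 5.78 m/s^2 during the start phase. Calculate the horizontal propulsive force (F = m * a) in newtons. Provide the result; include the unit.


F = m * a
= 92.0 * 5.78
= 531.76 N

531.76 N


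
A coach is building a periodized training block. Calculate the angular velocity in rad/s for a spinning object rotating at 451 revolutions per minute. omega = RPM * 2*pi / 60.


omega = RPM * 2*pi / 60
= 451 * 6.28318531 / 60
= 47.229 rad/s

47.229 rad/s


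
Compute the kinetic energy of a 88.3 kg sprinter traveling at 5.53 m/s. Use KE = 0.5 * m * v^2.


Velocity squared = 30.5809
KE = 0.5 * 88.3 * 30.5809 = 1350.15 J

1350.15 J


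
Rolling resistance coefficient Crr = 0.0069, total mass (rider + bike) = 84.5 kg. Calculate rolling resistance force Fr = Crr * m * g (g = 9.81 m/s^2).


Fr = Crr * m * g
= 0.0069 * 84.5 * 9.81
= 5.72 N

5.72 N


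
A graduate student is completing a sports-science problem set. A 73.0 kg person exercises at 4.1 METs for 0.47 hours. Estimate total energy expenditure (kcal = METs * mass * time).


Energy = METs * mass(kg) * time(h)
= 4.1 * 73.0 * 0.47
= 140.67 kcal

140.67 kcal


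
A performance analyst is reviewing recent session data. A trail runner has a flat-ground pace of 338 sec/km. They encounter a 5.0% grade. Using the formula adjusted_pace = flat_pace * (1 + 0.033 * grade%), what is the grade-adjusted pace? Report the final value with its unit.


Grade factor = 1 + 0.033 * 5.0 = 1.165
Adjusted = 338 * 1.165 = 393.77 sec/km

393.77 s/km


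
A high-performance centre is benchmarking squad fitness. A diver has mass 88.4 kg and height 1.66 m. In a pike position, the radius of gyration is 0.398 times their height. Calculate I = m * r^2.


r = 0.398 * 1.66 = 0.66068 m
I = m * r^2 = 88.4 * 0.436498 = 38.586 kg*m^2

38.586 kg*m^2


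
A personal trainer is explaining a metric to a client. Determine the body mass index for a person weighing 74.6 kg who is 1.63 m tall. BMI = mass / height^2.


BMI = mass / height^2
= 74.6 / 1.63^2
= 74.6 / 2.6569
= 28.08 kg/m^2

28.08 kg/m^2


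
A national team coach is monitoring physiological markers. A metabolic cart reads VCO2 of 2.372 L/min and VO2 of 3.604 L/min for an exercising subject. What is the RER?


RER = VCO2 / VO2 = 2.372 / 3.604 = 0.6582

0.6582


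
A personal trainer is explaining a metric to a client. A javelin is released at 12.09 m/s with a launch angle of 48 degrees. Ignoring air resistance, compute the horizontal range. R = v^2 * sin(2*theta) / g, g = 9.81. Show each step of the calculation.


Launch speed squared = 146.1681
sin(2 * 48 deg) = 0.994522
Range = 146.1681 * 0.994522 / 9.81
= 14.818 m

14.818 m


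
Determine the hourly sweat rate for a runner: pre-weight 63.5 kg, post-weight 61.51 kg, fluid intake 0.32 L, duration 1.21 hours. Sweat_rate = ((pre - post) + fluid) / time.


Mass lost = 63.5 - 61.51 = 1.99 kg
Add fluid consumed: 1.99 + 0.32 = 2.31 L total sweat
Sweat rate = 2.31 / 1.21 = 1.909 L/h

1.909 L/h


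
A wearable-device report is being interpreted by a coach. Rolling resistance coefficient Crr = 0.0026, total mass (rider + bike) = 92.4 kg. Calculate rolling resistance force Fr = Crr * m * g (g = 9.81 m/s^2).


Fr = Crr * m * g
= 0.0026 * 92.4 * 9.81
= 2.357 N

2.357 N


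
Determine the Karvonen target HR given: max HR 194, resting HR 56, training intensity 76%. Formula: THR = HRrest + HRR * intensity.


HRR = HRmax - HRrest = 194 - 56 = 138
THR = 56 + 138 * 0.76
= 160.88 bpm

160.88 bpm


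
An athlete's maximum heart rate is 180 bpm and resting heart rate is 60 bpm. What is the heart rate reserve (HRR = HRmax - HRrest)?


HRR = HRmax - HRrest
= 180 - 60
= 120 bpm

120 bpm


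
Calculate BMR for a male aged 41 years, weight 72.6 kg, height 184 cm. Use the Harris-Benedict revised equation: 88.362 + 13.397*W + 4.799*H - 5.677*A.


Substituting values:
W term = 13.397 * 72.6 = 972.6222
H term = 4.799 * 184 = 883.016
A term = 5.677 * 41 = 232.757
BMR = 1711.24 kcal/day

1711.24 kcal/day


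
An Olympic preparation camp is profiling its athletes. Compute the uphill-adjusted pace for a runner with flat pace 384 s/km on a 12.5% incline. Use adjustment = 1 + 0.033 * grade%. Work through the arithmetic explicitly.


Adjustment factor = 1 + 0.033 * 12.5 = 1.4125
Grade-adjusted pace = 384 * 1.4125 = 542.4 s/km

542.4 s/km


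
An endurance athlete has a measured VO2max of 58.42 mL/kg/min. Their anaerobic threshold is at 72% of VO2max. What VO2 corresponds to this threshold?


Anaerobic threshold VO2 = VO2max * 72%
= 58.42 * 0.72
= 42.06 mL/kg/min

42.06 mL/kg/min


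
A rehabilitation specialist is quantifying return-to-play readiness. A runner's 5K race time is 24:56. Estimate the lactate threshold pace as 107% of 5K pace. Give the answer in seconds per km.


Total race time = 24*60 + 56 = 1496 seconds
5K pace = 1496 / 5 = 299.2 sec/km
LT pace = 299.2 * 1.07 = 320.14 sec/km

320.14 s/km


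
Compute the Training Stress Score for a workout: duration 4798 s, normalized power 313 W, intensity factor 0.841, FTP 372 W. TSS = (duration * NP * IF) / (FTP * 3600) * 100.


Product = 4798 * 313 * 0.841 = 1262991.934
Base = 372 * 3600 = 1339200
TSS = 1262991.934 / 1339200 * 100 = 94.31

94.31 TSS


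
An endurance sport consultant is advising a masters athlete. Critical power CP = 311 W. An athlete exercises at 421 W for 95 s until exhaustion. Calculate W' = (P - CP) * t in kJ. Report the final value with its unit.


P - CP = 421 - 311 = 110 W
W' = 110 * 95 = 10450 J
= 10450 / 1000 = 10.45 kJ

10.45 kJ


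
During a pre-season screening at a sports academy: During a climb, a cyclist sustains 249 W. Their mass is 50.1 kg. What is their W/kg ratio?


Power-to-weight = 249 W / 50.1 kg
= 4.97 W/kg

4.97 W/kg


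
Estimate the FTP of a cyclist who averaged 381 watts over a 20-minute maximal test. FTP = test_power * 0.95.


FTP = 381 * 0.95 = 361.95 W

361.95 W


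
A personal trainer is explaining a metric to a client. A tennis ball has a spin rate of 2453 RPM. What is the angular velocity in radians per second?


Convert RPM to rad/s: multiply by 2*pi and divide by 60
omega = 2453 * 2 * pi / 60
= 256.878 rad/s

256.878 rad/s


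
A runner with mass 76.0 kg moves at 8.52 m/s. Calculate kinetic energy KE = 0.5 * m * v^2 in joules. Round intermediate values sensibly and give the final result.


v^2 = 8.52^2 = 72.5904
KE = 0.5 * 76.0 * 72.5904
= 2758.44 J

2758.44 J


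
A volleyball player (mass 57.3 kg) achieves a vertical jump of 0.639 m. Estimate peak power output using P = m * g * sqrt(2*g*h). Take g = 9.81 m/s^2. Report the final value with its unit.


2 * g * h = 2 * 9.81 * 0.639 = 12.53718
sqrt(12.53718) = 3.540788 m/s
P = 57.3 * 9.81 * 3.540788 = 1990.32 W

1990.32 W


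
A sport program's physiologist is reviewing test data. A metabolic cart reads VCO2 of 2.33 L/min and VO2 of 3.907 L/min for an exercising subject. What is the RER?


RER = VCO2 / VO2 = 2.33 / 3.907 = 0.5964

0.5964


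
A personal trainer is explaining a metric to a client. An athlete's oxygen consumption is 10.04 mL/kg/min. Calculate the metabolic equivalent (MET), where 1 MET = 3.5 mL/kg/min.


MET = VO2 / 3.5
= 10.04 / 3.5
= 2.87 METs

2.87 METs


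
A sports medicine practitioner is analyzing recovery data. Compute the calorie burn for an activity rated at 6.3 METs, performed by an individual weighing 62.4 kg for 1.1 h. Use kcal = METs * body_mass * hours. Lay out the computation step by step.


Product of METs and mass = 6.3 * 62.4 = 393.12
Total kcal = 393.12 * 1.1 = 432.43 kcal

432.43 kcal


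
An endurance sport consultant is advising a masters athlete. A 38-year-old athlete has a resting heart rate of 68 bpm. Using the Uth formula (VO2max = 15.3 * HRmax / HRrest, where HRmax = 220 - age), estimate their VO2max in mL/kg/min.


HRmax = 220 - 38 = 182 bpm
Ratio = HRmax / HRrest = 182 / 68 = 2.6765
VO2max = 15.3 * 2.6765 = 40.95 mL/kg/min

40.95 mL/kg/min


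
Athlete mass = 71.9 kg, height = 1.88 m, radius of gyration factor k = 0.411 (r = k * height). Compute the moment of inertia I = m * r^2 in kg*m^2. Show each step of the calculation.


r = k * height = 0.411 * 1.88 = 0.77268 m
r^2 = 0.77268^2 = 0.597034
I = 71.9 * 0.597034 = 42.927 kg*m^2

42.927 kg*m^2


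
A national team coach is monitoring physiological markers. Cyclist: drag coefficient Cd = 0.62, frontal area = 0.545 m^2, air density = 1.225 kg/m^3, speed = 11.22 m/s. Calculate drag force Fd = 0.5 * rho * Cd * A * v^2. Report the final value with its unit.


v^2 = 11.22^2 = 125.8884
Fd = 0.5 * 1.225 * 0.62 * 0.545 * 125.8884
= 26.054 N

26.054 N


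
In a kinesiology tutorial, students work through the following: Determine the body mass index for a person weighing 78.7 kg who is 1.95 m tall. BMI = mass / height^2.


BMI = mass / height^2
= 78.7 / 1.95^2
= 78.7 / 3.8025
= 20.7 kg/m^2

20.7 kg/m^2


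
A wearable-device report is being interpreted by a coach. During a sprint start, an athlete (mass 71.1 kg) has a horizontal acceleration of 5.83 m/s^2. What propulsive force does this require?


Propulsive force = mass * acceleration
= 71.1 kg * 5.83 m/s^2
= 414.51 N

414.51 N


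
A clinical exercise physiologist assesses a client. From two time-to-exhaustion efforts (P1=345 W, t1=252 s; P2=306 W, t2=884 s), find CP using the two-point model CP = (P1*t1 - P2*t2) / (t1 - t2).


Work in trial 1 = 86940 J
Work in trial 2 = 270504 J
Delta work = -183564 J
Delta time = -632 s
CP = -183564 / -632 = 290.45 W

290.45 W


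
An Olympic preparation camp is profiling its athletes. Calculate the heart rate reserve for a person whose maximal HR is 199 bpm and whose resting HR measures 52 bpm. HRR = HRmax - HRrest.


HRmax = 199 bpm
HRrest = 52 bpm
HRR = 199 - 52 = 147 bpm

147 bpm


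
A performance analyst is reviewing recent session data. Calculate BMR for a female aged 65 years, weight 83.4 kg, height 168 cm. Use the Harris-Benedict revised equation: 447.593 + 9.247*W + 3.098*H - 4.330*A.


Substituting values:
W term = 9.247 * 83.4 = 771.1998
H term = 3.098 * 168 = 520.464
A term = 4.330 * 65 = 281.45
BMR = 1457.81 kcal/day

1457.81 kcal/day


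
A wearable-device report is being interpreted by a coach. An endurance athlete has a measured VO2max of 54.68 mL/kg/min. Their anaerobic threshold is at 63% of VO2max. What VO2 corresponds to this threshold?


Anaerobic threshold VO2 = VO2max * 63%
= 54.68 * 0.63
= 34.45 mL/kg/min

34.45 mL/kg/min


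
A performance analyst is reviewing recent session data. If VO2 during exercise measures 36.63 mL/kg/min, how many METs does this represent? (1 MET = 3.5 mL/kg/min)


METs = VO2 / 3.5 = 36.63 / 3.5 = 10.47

10.47 METs


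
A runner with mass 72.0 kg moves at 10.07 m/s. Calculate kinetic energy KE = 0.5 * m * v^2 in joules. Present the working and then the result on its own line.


v^2 = 10.07^2 = 101.4049
KE = 0.5 * 72.0 * 101.4049
= 3650.58 J

3650.58 J


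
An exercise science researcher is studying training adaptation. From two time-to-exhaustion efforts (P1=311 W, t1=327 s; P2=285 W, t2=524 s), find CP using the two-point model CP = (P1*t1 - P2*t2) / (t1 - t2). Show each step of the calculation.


Work in trial 1 = 101697 J
Work in trial 2 = 149340 J
Delta work = -47643 J
Delta time = -197 s
CP = -47643 / -197 = 241.84 W

241.84 W


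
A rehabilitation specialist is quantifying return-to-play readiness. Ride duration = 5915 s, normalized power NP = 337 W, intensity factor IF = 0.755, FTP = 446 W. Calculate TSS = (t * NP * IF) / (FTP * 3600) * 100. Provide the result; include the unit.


Numerator = 5915 * 337 * 0.755 = 1504983.025
Denominator = 446 * 3600 = 1605600
TSS = 1504983.025 / 1605600 * 100
= 93.73

93.73 TSS


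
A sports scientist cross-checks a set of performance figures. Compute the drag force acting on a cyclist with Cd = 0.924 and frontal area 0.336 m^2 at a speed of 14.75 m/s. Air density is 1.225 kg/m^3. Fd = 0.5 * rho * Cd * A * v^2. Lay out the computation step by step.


Step 1: v^2 = 217.5625
Step 2: Fd = 0.5 * 1.225 * 0.924 * 0.336 * 217.5625
= 41.372 N

41.372 N


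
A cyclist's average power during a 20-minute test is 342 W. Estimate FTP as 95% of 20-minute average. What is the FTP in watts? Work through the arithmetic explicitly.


FTP = 20-min power * 0.95
= 342 * 0.95
= 324.9 W

324.9 W


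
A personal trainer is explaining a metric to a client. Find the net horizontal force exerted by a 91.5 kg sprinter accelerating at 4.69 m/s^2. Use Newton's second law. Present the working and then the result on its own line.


Newton's second law: F = m * a
F = 91.5 * 4.69 = 429.14 N

429.14 N


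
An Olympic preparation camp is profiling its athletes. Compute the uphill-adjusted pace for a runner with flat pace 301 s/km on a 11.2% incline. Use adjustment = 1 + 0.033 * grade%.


Adjustment factor = 1 + 0.033 * 11.2 = 1.3696
Grade-adjusted pace = 301 * 1.3696 = 412.25 s/km

412.25 s/km


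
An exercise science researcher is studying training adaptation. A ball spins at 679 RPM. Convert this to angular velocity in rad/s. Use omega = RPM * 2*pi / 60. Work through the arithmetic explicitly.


omega = 679 * 2 * pi / 60
= 679 * 6.28318531 / 60
= 4266.283 / 60
= 71.105 rad/s

71.105 rad/s


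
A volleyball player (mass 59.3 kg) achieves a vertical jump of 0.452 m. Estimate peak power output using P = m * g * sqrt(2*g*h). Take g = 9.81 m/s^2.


2 * g * h = 2 * 9.81 * 0.452 = 8.86824
sqrt(8.86824) = 2.977959 m/s
P = 59.3 * 9.81 * 2.977959 = 1732.38 W

1732.38 W


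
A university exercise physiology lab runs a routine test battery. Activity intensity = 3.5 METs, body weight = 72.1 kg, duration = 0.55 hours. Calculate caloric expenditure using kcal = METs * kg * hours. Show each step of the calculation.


kcal = 3.5 * 72.1 * 0.55
= 252.35 * 0.55
= 138.79 kcal

138.79 kcal


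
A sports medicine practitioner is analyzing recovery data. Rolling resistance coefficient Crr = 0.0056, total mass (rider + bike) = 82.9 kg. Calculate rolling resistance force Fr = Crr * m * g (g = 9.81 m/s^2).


Fr = Crr * m * g
= 0.0056 * 82.9 * 9.81
= 4.554 N

4.554 N


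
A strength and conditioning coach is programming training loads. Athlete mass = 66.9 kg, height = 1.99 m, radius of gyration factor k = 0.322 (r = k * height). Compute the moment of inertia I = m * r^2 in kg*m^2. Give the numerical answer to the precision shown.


r = k * height = 0.322 * 1.99 = 0.64078 m
r^2 = 0.64078^2 = 0.410599
I = 66.9 * 0.410599 = 27.469 kg*m^2

27.469 kg*m^2


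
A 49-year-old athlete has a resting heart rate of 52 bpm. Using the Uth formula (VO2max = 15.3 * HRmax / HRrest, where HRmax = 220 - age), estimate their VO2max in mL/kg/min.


HRmax = 220 - 49 = 171 bpm
Ratio = HRmax / HRrest = 171 / 52 = 3.2885
VO2max = 15.3 * 3.2885 = 50.31 mL/kg/min

50.31 mL/kg/min


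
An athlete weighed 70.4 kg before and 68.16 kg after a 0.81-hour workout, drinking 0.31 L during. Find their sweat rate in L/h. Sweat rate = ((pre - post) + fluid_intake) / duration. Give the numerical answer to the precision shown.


Body mass change = 2.24 kg
Total sweat loss = 2.24 + 0.31 = 2.55 L
Rate = 2.55 / 0.81 = 3.148 L/h

3.148 L/h


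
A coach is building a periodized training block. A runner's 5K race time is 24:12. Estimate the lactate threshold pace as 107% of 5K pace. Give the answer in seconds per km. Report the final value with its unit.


Total race time = 24*60 + 12 = 1452 seconds
5K pace = 1452 / 5 = 290.4 sec/km
LT pace = 290.4 * 1.07 = 310.73 sec/km

310.73 s/km


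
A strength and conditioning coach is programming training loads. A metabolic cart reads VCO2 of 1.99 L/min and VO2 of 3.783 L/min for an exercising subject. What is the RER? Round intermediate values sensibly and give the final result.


RER = VCO2 / VO2 = 1.99 / 3.783 = 0.526

0.526


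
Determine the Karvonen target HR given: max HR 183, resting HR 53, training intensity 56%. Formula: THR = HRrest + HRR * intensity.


HRR = HRmax - HRrest = 183 - 53 = 130
THR = 53 + 130 * 0.56
= 125.8 bpm

125.8 bpm


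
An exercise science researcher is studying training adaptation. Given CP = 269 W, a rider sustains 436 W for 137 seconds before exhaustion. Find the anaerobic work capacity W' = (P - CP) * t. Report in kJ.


Excess power = 436 - 269 = 167 W
Work above CP = 167 * 137 = 22879 J
W' = 22.879 kJ

22.879 kJ


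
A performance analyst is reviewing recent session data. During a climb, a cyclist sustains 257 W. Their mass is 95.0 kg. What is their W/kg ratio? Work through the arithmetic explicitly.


Power-to-weight = 257 W / 95.0 kg
= 2.705 W/kg

2.705 W/kg


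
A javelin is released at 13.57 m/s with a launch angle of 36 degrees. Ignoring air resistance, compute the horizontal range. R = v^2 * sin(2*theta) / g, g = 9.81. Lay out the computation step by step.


Launch speed squared = 184.1449
sin(2 * 36 deg) = 0.951057
Range = 184.1449 * 0.951057 / 9.81
= 17.852 m

17.852 m


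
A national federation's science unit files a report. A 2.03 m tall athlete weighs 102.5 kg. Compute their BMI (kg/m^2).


height^2 = 4.1209 m^2
BMI = 102.5 / 4.1209 = 24.87 kg/m^2

24.87 kg/m^2


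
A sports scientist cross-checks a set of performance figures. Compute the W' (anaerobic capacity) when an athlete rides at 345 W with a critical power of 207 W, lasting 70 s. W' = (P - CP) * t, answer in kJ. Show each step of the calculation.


Above-CP power = 138 W
Duration = 70 s
W' = 138 * 70 = 9660 J
Convert: 9660 / 1000 = 9.66 kJ

9.66 kJ


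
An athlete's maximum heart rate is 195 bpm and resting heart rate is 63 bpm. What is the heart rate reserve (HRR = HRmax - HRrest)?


HRR = HRmax - HRrest
= 195 - 63
= 132 bpm

132 bpm


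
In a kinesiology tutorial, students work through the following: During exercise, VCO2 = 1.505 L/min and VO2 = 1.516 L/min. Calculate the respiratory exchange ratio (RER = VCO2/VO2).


RER = VCO2 / VO2
= 1.505 / 1.516
= 0.9927

0.9927


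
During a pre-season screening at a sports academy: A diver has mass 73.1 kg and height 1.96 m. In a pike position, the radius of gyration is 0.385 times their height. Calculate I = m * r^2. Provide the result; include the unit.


r = 0.385 * 1.96 = 0.7546 m
I = m * r^2 = 73.1 * 0.569421 = 41.625 kg*m^2

41.625 kg*m^2


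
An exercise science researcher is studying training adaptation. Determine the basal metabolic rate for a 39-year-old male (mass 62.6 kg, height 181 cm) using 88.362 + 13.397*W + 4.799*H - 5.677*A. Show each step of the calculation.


BMR = 88.362 + 13.397*62.6 + 4.799*181 - 5.677*39
= 1574.23 kcal/day

1574.23 kcal/day


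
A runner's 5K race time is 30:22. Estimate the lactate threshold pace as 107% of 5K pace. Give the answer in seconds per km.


Total race time = 30*60 + 22 = 1822 seconds
5K pace = 1822 / 5 = 364.4 sec/km
LT pace = 364.4 * 1.07 = 389.91 sec/km

389.91 s/km


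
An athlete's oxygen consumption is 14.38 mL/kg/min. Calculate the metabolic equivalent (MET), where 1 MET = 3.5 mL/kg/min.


MET = VO2 / 3.5
= 14.38 / 3.5
= 4.11 METs

4.11 METs


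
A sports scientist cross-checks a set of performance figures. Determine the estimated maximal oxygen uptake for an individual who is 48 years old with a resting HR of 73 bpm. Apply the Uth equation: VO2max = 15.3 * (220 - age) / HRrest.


HRmax = 220 - 48 = 172
VO2max = 15.3 * (172 / 73)
= 15.3 * 2.3562
= 36.05 mL/kg/min

36.05 mL/kg/min


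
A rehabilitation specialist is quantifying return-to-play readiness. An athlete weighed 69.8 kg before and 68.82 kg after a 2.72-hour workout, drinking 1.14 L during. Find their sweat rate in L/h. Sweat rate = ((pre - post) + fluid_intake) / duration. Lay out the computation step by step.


Body mass change = 0.98 kg
Total sweat loss = 0.98 + 1.14 = 2.12 L
Rate = 2.12 / 2.72 = 0.779 L/h

0.779 L/h


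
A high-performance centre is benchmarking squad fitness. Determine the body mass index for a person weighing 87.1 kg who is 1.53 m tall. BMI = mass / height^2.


BMI = mass / height^2
= 87.1 / 1.53^2
= 87.1 / 2.3409
= 37.21 kg/m^2

37.21 kg/m^2


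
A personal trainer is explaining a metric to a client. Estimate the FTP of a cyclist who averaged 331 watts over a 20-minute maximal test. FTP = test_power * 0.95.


FTP = 331 * 0.95 = 314.45 W

314.45 W


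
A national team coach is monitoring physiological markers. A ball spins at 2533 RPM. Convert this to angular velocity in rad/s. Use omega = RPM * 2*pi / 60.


omega = 2533 * 2 * pi / 60
= 2533 * 6.28318531 / 60
= 15915.308 / 60
= 265.255 rad/s

265.255 rad/s


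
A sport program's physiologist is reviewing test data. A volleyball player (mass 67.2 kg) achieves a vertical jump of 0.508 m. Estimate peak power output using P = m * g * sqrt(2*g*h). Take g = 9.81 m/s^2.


2 * g * h = 2 * 9.81 * 0.508 = 9.96696
sqrt(9.96696) = 3.157049 m/s
P = 67.2 * 9.81 * 3.157049 = 2081.23 W

2081.23 W


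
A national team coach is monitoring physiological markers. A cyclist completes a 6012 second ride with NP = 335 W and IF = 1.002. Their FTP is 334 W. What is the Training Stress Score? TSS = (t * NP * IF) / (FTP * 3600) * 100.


t * NP * IF = 6012 * 335 * 1.002 = 2018048.04
FTP * 3600 = 1202400
TSS = (2018048.04 / 1202400) * 100 = 167.84

167.84 TSS


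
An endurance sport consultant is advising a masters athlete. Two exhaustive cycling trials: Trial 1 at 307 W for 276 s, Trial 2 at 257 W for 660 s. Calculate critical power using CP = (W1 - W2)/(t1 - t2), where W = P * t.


W1 = 307 * 276 = 84732 J
W2 = 257 * 660 = 169620 J
CP = (84732 - 169620) / (276 - 660)
= -84888 / -384
= 221.06 W

221.06 W


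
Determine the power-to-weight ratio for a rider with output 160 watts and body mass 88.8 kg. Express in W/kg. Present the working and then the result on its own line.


P/W = 160 / 88.8 = 1.802 W/kg

1.802 W/kg


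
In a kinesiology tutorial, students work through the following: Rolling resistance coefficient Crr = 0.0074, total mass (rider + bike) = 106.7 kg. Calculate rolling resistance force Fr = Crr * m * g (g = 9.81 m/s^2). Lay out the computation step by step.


Fr = Crr * m * g
= 0.0074 * 106.7 * 9.81
= 7.746 N

7.746 N


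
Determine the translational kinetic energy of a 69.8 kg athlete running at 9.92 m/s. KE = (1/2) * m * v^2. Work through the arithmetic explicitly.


KE = 0.5 * m * v^2
= 0.5 * 69.8 * 9.92^2
= 0.5 * 69.8 * 98.4064
= 3434.38 J

3434.38 J


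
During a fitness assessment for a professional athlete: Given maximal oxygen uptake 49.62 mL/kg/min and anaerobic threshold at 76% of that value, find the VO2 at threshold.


Percentage as decimal = 0.76
VO2 at AT = 49.62 * 0.76 = 37.71 mL/kg/min

37.71 mL/kg/min


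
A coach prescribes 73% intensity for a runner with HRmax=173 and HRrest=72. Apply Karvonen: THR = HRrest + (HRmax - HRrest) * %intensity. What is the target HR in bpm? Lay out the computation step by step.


Heart rate reserve = 173 - 72 = 101
Intensity fraction = 73 / 100 = 0.73
THR = 72 + 101 * 0.73 = 145.73 bpm

145.73 bpm


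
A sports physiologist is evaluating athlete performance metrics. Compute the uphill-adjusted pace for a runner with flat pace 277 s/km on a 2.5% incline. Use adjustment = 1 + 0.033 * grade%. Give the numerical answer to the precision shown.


Adjustment factor = 1 + 0.033 * 2.5 = 1.0825
Grade-adjusted pace = 277 * 1.0825 = 299.85 s/km

299.85 s/km


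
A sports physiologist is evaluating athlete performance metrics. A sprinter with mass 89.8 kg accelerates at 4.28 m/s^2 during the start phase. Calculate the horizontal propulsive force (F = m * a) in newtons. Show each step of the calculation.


F = m * a
= 89.8 * 4.28
= 384.34 N

384.34 N


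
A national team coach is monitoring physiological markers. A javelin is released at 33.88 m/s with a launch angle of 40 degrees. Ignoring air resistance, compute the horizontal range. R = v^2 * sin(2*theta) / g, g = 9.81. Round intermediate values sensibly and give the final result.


Launch speed squared = 1147.8544
sin(2 * 40 deg) = 0.984808
Range = 1147.8544 * 0.984808 / 9.81
= 115.231 m

115.231 m


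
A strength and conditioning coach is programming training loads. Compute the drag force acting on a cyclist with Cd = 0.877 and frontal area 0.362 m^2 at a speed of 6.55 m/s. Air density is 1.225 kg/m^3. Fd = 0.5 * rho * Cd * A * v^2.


Step 1: v^2 = 42.9025
Step 2: Fd = 0.5 * 1.225 * 0.877 * 0.362 * 42.9025
= 8.343 N

8.343 N


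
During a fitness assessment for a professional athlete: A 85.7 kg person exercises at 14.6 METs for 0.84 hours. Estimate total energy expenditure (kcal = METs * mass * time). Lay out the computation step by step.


Energy = METs * mass(kg) * time(h)
= 14.6 * 85.7 * 0.84
= 1051.02 kcal

1051.02 kcal


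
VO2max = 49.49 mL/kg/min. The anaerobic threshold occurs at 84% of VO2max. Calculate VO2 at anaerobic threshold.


AT fraction = 84 / 100 = 0.84
AT VO2 = 49.49 * 0.84
= 41.57 mL/kg/min

41.57 mL/kg/min


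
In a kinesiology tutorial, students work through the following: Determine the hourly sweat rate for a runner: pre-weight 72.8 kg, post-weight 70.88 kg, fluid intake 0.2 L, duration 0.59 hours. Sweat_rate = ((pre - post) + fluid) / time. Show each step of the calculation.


Mass lost = 72.8 - 70.88 = 1.92 kg
Add fluid consumed: 1.92 + 0.2 = 2.12 L total sweat
Sweat rate = 2.12 / 0.59 = 3.593 L/h

3.593 L/h
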